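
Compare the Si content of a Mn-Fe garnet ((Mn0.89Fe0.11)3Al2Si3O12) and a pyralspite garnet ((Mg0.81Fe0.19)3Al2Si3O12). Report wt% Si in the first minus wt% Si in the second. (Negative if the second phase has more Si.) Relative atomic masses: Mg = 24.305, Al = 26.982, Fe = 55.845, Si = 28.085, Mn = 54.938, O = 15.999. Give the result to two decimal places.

-3.00 percentage points

First mineral: 84.255 g Si in 495.320 g formula = 17.01 wt% Si.
Second mineral: 84.255 g Si in 421.100 g formula = 20.01 wt% Si.
17.01% − 20.01% gives a difference of -3.00 percentage points.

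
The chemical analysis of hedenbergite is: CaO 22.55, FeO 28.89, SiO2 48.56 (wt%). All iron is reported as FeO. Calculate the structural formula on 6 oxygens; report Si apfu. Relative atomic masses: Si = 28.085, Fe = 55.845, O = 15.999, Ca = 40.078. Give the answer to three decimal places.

22.55 wt% CaO ÷ 56.077 g/mol = 0.40213 mol, giving 0.40213 Ca and 0.40213 O.
28.89 wt% FeO ÷ 71.844 g/mol = 0.40212 mol, giving 0.40212 Fe and 0.40212 O.
48.56 wt% SiO2 ÷ 60.083 g/mol = 0.80822 mol, giving 0.80822 Si and 1.61644 O.
Oxygen sums to 2.42069; scaling by 6/2.42069 = 2.47863 puts the formula on 6 O.
Si: 0.80822 × 2.47863 = 2.003 atoms per formula unit.

2.003 Si apfu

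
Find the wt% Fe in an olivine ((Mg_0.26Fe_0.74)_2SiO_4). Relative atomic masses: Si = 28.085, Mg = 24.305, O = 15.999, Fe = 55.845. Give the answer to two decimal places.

44.11 weight percent

Molar mass of (Mg_0.26Fe_0.74)_2SiO_4: 0.52·24.305 + 1.48·55.845 + 1·28.085 + 4·15.999 = 187.370 g/mol.
Mass of Fe per formula unit: 1.48 × 55.845 = 82.651 g.
Weight fraction Fe = 82.651 / 187.370 = 0.4411.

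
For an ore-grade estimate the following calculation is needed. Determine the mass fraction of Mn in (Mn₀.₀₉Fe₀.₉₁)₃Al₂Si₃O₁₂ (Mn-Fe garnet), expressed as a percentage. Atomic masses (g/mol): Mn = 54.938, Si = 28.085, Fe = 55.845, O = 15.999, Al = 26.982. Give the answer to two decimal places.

2.98 weight percent

Formula mass = 0.27*54.938 + 2.73*55.845 + 2*26.982 + 3*28.085 + 12*15.999 = 497.497 g/mol, of which 14.833 g is Mn.
So Mn makes up 14.833/497.497 = 0.0298 of the mass, i.e. 2.98%.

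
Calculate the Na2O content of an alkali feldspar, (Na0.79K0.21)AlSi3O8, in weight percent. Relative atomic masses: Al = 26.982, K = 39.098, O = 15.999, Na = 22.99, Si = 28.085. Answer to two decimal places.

9.22 wt%

M((Na0.79K0.21)AlSi3O8) = 265.602 g/mol; M(Na2O) = 61.979 g/mol.
Moles Na2O per formula unit = 0.79 Na ÷ 2 = 0.3950.
Na2O fraction = (0.3950 × 61.979) / 265.602 = 24.482/265.602 = 0.0922.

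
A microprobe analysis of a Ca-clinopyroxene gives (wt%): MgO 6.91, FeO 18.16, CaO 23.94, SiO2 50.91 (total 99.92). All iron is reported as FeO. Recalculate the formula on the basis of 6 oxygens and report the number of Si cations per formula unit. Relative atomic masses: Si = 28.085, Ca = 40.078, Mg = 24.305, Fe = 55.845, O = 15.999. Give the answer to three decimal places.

MgO: 6.91/40.304 = 0.17145 mol → 0.17145 mol Mg, 0.17145 mol O.
FeO: 18.16/71.844 = 0.25277 mol → 0.25277 mol Fe, 0.25277 mol O.
CaO: 23.94/56.077 = 0.42691 mol → 0.42691 mol Ca, 0.42691 mol O.
SiO2: 50.91/60.083 = 0.84733 mol → 0.84733 mol Si, 1.69466 mol O.
Total oxygen = 2.54579 mol. Normalization factor = 6/2.54579 = 2.35683.
Si per 6 O = 0.84733 × 2.35683 = 1.997.

1.997 Si apfu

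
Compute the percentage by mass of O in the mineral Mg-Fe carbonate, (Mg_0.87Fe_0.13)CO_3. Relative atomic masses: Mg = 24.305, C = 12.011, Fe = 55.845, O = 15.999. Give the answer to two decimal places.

Molar mass of (Mg_0.87Fe_0.13)CO_3: 0.87×24.305 + 0.13×55.845 + 1×12.011 + 3×15.999 = 88.413 g/mol.
Mass of O per formula unit: 3 × 15.999 = 47.997 g.
Weight fraction O = 47.997 / 88.413 = 0.5429.

54.29 mass %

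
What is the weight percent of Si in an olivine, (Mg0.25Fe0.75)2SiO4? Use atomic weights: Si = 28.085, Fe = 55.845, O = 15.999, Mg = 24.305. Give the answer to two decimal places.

Formula mass = 0.50×24.305 + 1.50×55.845 + 1×28.085 + 4×15.999 = 188.001 g/mol, of which 28.085 g is Si.
So Si makes up 28.085/188.001 = 0.1494 of the mass, i.e. 14.94%.

14.94 wt%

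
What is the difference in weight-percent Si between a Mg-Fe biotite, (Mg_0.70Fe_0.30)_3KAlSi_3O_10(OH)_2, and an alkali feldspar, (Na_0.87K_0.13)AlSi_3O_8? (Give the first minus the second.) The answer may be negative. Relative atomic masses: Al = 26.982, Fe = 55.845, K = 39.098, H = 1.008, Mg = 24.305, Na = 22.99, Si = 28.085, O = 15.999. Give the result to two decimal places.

-12.97 percentage points

M((Mg_0.70Fe_0.30)_3KAlSi_3O_10(OH)_2) = 445.640 g/mol, so wt% Si = 84.255/445.640 × 100 = 18.91%.
M((Na_0.87K_0.13)AlSi_3O_8) = 264.313 g/mol, so wt% Si = 84.255/264.313 × 100 = 31.88%.
18.91 − 31.88 = -12.97 pp.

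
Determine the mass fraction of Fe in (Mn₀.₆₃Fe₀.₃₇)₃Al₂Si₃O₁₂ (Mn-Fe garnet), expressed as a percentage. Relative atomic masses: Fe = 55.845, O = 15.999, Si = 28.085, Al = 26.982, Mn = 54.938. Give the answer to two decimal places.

12.50 weight percent

Formula mass = 1.89*54.938 + 1.11*55.845 + 2*26.982 + 3*28.085 + 12*15.999 = 496.028 g/mol, of which 61.988 g is Fe.
So Fe makes up 61.988/496.028 = 0.1250 of the mass, i.e. 12.50%.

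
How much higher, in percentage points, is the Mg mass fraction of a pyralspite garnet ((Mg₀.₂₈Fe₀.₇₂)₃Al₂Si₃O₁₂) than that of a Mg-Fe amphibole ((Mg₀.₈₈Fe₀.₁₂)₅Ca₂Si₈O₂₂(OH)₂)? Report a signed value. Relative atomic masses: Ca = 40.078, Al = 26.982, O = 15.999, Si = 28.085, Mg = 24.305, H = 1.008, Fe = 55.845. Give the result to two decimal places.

M((Mg₀.₂₈Fe₀.₇₂)₃Al₂Si₃O₁₂) = 471.248 g/mol, so wt% Mg = 20.416/471.248 × 100 = 4.33%.
M((Mg₀.₈₈Fe₀.₁₂)₅Ca₂Si₈O₂₂(OH)₂) = 831.277 g/mol, so wt% Mg = 106.942/831.277 × 100 = 12.86%.
4.33 − 12.86 = -8.53 pp.

-8.53 percentage points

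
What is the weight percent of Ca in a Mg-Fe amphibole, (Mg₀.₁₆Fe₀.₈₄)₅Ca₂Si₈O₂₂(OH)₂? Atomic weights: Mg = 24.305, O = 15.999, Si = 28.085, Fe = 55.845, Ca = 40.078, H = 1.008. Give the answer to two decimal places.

Formula mass = 0.80·24.305 + 4.20·55.845 + 2·40.078 + 8·28.085 + 24·15.999 + 2·1.008 = 944.821 g/mol, of which 80.156 g is Ca.
So Ca makes up 80.156/944.821 = 0.0848 of the mass, i.e. 8.48%.

8.48 wt%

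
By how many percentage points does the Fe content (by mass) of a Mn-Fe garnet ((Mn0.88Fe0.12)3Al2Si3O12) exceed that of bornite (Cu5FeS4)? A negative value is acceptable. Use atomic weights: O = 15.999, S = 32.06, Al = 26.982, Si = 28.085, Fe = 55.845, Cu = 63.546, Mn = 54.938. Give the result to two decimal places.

First mineral: 20.104 g Fe in 495.348 g formula = 4.06 wt% Fe.
Second mineral: 55.845 g Fe in 501.815 g formula = 11.13 wt% Fe.
4.06% − 11.13% gives a difference of -7.07 percentage points.

-7.07 percentage points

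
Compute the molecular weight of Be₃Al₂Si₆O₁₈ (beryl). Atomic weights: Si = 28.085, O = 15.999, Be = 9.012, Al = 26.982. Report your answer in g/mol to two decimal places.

537.49 g/mol

Be: 3 × 9.012 = 27.0360
Al: 2 × 26.982 = 53.9640
Si: 6 × 28.085 = 168.5100
O: 18 × 15.999 = 287.9820
Summing the contributions gives the formula mass.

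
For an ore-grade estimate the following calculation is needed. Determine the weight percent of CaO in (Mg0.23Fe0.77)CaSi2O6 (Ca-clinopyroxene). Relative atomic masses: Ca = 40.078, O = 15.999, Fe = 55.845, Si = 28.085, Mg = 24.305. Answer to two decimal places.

M((Mg0.23Fe0.77)CaSi2O6) = 240.833 g/mol; M(CaO) = 56.077 g/mol.
Moles CaO per formula unit = 1 Ca ÷ 1 = 1.0000.
CaO fraction = (1.0000 × 56.077) / 240.833 = 56.077/240.833 = 0.2328.

23.28 wt%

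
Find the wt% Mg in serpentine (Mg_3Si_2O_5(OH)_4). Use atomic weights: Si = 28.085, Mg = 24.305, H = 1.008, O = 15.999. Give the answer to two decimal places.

Formula mass = 3·24.305 + 2·28.085 + 9·15.999 + 4·1.008 = 277.108 g/mol, of which 72.915 g is Mg.
So Mg makes up 72.915/277.108 = 0.2631 of the mass, i.e. 26.31%.

26.31 mass %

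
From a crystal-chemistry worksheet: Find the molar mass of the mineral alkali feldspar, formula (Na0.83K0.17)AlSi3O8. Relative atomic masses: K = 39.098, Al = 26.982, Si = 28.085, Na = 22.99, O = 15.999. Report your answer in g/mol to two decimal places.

264.96 g/mol

The formula mass is the sum 0.83(22.99) + 0.17(39.098) + 1(26.982) + 3(28.085) + 8(15.999).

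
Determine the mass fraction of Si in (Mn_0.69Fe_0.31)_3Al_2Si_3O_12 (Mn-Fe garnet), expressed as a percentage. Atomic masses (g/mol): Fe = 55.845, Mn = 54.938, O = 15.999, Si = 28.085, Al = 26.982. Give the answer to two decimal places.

Formula mass = 2.07*54.938 + 0.93*55.845 + 2*26.982 + 3*28.085 + 12*15.999 = 495.865 g/mol, of which 84.255 g is Si.
So Si makes up 84.255/495.865 = 0.1699 of the mass, i.e. 16.99%.

16.99 mass %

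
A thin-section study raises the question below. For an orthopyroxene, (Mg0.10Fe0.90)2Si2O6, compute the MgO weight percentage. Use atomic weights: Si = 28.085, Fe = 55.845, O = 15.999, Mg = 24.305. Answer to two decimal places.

3.13 wt%

M((Mg0.10Fe0.90)2Si2O6) = 257.546 g/mol; M(MgO) = 40.304 g/mol.
Moles MgO per formula unit = 0.20 Mg ÷ 1 = 0.2000.
MgO fraction = (0.2000 × 40.304) / 257.546 = 8.061/257.546 = 0.0313.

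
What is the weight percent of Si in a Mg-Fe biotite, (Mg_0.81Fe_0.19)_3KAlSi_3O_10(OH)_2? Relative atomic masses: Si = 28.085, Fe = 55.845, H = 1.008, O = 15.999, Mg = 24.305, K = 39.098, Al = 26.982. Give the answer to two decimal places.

Formula mass = 2.43×24.305 + 0.57×55.845 + 1×39.098 + 1×26.982 + 3×28.085 + 12×15.999 + 2×1.008 = 435.232 g/mol, of which 84.255 g is Si.
So Si makes up 84.255/435.232 = 0.1936 of the mass, i.e. 19.36%.

19.36 weight percent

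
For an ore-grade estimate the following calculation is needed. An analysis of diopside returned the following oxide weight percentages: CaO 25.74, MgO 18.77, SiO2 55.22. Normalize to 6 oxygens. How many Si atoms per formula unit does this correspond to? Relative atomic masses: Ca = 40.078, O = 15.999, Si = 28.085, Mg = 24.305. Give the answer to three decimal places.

1.996 Si apfu

CaO (M=56.077): mol = 0.45901; Ca = 0.45901, O = 0.45901.
MgO (M=40.304): mol = 0.46571; Mg = 0.46571, O = 0.46571.
SiO2 (M=60.083): mol = 0.91906; Si = 0.91906, O = 1.83812.
ΣO = 2.76284; factor = 6/ΣO = 2.17168.
Si apfu = 0.91906 × 2.17168 = 1.996.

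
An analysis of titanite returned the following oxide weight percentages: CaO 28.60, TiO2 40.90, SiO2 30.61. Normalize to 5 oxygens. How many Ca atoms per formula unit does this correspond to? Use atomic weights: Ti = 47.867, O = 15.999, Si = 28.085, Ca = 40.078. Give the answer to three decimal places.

0.999 Ca apfu

CaO: 28.60/56.077 = 0.51001 mol → 0.51001 mol Ca, 0.51001 mol O.
TiO2: 40.90/79.865 = 0.51211 mol → 0.51211 mol Ti, 1.02422 mol O.
SiO2: 30.61/60.083 = 0.50946 mol → 0.50946 mol Si, 1.01892 mol O.
Total oxygen = 2.55315 mol. Normalization factor = 5/2.55315 = 1.95837.
Ca per 5 O = 0.51001 × 1.95837 = 0.999.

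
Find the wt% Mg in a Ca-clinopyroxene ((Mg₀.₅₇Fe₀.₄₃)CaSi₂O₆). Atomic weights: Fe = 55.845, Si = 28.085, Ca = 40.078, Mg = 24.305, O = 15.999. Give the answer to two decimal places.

6.02 wt%

M((Mg₀.₅₇Fe₀.₄₃)CaSi₂O₆) = 230.109 g/mol.
Mg contributes 0.57 × 24.305 = 13.854 g per mole.
13.854/230.109 = 0.0602 → 6.02%.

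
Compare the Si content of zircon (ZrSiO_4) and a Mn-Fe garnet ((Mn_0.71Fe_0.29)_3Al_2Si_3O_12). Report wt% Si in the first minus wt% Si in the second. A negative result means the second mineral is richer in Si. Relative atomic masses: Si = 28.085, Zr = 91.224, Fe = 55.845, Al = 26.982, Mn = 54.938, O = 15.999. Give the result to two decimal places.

-1.67 percentage points

Si in ZrSiO_4: molar mass 183.305 g/mol; 1×28.085 = 28.085 g → 15.32 wt%.
Si in (Mn_0.71Fe_0.29)_3Al_2Si_3O_12: molar mass 495.810 g/mol; 3×28.085 = 84.255 g → 16.99 wt%.
Difference = 15.32 − 16.99 = -1.67 percentage points.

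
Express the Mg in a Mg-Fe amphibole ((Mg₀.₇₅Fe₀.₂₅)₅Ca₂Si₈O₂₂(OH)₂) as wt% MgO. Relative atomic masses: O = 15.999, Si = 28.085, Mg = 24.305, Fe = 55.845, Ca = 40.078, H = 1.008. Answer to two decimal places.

M((Mg₀.₇₅Fe₀.₂₅)₅Ca₂Si₈O₂₂(OH)₂) = 851.778 g/mol; M(MgO) = 40.304 g/mol.
Moles MgO per formula unit = 3.75 Mg ÷ 1 = 3.7500.
MgO fraction = (3.7500 × 40.304) / 851.778 = 151.140/851.778 = 0.1774.

17.74 wt%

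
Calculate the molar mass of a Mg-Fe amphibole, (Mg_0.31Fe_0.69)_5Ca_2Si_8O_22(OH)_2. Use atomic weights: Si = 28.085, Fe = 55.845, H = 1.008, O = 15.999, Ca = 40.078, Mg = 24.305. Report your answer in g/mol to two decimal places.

The formula mass is the sum 1.55·24.305 + 3.45·55.845 + 2·40.078 + 8·28.085 + 24·15.999 + 2·1.008.

921.17 g/mol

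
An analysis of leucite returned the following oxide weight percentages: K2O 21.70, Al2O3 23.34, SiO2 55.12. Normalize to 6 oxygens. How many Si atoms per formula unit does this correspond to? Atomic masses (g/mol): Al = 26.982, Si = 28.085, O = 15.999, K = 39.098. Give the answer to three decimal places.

2.000 Si apfu

21.70 wt% K2O ÷ 94.195 g/mol = 0.23037 mol, giving 0.46074 K and 0.23037 O.
23.34 wt% Al2O3 ÷ 101.961 g/mol = 0.22891 mol, giving 0.45782 Al and 0.68673 O.
55.12 wt% SiO2 ÷ 60.083 g/mol = 0.91740 mol, giving 0.91740 Si and 1.83480 O.
Oxygen sums to 2.75190; scaling by 6/2.75190 = 2.18031 puts the formula on 6 O.
Si: 0.91740 × 2.18031 = 2.000 atoms per formula unit.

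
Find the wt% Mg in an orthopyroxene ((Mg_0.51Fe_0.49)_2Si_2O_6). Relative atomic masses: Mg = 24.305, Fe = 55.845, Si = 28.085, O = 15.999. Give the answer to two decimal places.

Formula mass = 1.02*24.305 + 0.98*55.845 + 2*28.085 + 6*15.999 = 231.683 g/mol, of which 24.791 g is Mg.
So Mg makes up 24.791/231.683 = 0.1070 of the mass, i.e. 10.70%.

10.70 wt%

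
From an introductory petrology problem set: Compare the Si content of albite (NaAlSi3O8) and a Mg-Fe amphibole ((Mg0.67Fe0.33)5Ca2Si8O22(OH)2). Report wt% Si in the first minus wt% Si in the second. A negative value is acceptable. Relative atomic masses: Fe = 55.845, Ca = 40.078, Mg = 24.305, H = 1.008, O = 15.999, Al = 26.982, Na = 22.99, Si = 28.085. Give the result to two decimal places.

6.14 percentage points

First mineral: 84.255 g Si in 262.219 g formula = 32.13 wt% Si.
Second mineral: 224.680 g Si in 864.394 g formula = 25.99 wt% Si.
32.13% − 25.99% gives a difference of 6.14 percentage points.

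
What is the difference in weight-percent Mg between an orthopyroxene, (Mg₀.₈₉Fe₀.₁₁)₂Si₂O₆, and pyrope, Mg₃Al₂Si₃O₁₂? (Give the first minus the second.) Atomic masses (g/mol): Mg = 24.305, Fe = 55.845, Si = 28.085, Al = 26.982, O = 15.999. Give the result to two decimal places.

M((Mg₀.₈₉Fe₀.₁₁)₂Si₂O₆) = 207.713 g/mol, so wt% Mg = 43.263/207.713 × 100 = 20.83%.
M(Mg₃Al₂Si₃O₁₂) = 403.122 g/mol, so wt% Mg = 72.915/403.122 × 100 = 18.09%.
20.83 − 18.09 = 2.74 pp.

2.74 percentage points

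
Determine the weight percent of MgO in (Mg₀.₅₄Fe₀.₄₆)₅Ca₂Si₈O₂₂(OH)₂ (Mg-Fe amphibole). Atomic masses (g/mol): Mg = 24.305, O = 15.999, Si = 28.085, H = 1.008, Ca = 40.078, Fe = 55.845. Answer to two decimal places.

12.30 wt%

Formula mass = 884.895 g/mol.
2.70 Mg → 2.7000 mol MgO per formula unit; M(MgO) = 40.304, so MgO mass = 108.821 g.
108.821/884.895 × 100 = 12.30 wt%.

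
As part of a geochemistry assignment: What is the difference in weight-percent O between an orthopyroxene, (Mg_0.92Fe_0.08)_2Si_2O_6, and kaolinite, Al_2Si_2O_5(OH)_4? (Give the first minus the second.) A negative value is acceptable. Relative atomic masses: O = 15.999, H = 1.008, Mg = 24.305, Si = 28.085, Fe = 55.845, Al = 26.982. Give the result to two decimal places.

M((Mg_0.92Fe_0.08)_2Si_2O_6) = 205.820 g/mol, so wt% O = 95.994/205.820 × 100 = 46.64%.
M(Al_2Si_2O_5(OH)_4) = 258.157 g/mol, so wt% O = 143.991/258.157 × 100 = 55.78%.
46.64 − 55.78 = -9.14 pp.

-9.14 percentage points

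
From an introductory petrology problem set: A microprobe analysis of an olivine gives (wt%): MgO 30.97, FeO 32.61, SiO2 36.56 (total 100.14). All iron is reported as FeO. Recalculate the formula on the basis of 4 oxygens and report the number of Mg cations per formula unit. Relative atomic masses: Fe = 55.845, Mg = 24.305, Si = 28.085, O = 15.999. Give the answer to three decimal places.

1.260 Mg apfu

30.97 wt% MgO ÷ 40.304 g/mol = 0.76841 mol, giving 0.76841 Mg and 0.76841 O.
32.61 wt% FeO ÷ 71.844 g/mol = 0.45390 mol, giving 0.45390 Fe and 0.45390 O.
36.56 wt% SiO2 ÷ 60.083 g/mol = 0.60849 mol, giving 0.60849 Si and 1.21698 O.
Oxygen sums to 2.43929; scaling by 4/2.43929 = 1.63982 puts the formula on 4 O.
Mg: 0.76841 × 1.63982 = 1.260 atoms per formula unit.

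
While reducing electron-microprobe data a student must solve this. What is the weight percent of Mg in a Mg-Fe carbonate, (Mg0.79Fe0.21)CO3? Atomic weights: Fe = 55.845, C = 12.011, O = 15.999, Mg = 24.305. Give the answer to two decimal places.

Molar mass of (Mg0.79Fe0.21)CO3: 0.79×24.305 + 0.21×55.845 + 1×12.011 + 3×15.999 = 90.936 g/mol.
Mass of Mg per formula unit: 0.79 × 24.305 = 19.201 g.
Weight fraction Mg = 19.201 / 90.936 = 0.2111.

21.11 wt%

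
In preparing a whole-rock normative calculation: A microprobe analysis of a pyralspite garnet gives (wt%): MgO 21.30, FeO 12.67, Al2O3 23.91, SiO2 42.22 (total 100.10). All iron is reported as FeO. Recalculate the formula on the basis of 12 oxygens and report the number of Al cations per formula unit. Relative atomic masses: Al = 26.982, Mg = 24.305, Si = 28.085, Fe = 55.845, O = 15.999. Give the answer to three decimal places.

MgO: 21.30/40.304 = 0.52848 mol → 0.52848 mol Mg, 0.52848 mol O.
FeO: 12.67/71.844 = 0.17635 mol → 0.17635 mol Fe, 0.17635 mol O.
Al2O3: 23.91/101.961 = 0.23450 mol → 0.46900 mol Al, 0.70350 mol O.
SiO2: 42.22/60.083 = 0.70269 mol → 0.70269 mol Si, 1.40538 mol O.
Total oxygen = 2.81371 mol. Normalization factor = 12/2.81371 = 4.26483.
Al per 12 O = 0.46900 × 4.26483 = 2.000.

2.000 Al apfu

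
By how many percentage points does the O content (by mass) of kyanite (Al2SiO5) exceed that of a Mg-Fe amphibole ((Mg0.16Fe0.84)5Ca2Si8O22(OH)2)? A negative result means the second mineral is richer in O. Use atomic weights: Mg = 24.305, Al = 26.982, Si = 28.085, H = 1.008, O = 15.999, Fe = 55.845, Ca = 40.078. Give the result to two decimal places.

O in Al2SiO5: molar mass 162.044 g/mol; 5×15.999 = 79.995 g → 49.37 wt%.
O in (Mg0.16Fe0.84)5Ca2Si8O22(OH)2: molar mass 944.821 g/mol; 24×15.999 = 383.976 g → 40.64 wt%.
Difference = 49.37 − 40.64 = 8.73 percentage points.

8.73 percentage points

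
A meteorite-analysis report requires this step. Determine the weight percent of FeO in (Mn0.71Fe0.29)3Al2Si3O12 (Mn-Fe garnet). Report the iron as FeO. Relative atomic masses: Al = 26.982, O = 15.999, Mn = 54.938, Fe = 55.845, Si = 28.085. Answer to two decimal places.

Molar mass of (Mn0.71Fe0.29)3Al2Si3O12 = 2.13×54.938 + 0.87×55.845 + 2×26.982 + 3×28.085 + 12×15.999 = 495.810 g/mol.
Each formula unit contains 0.87 Fe, equivalent to 0.87/1 = 0.8700 mol FeO.
M(FeO) = 1×55.845 + 1×15.999 = 71.844 g/mol.
Mass of FeO per formula unit = 0.8700 × 71.844 = 62.504 g.
FeO wt% = 62.504 / 495.810 × 100 = 12.61%.

12.61 wt%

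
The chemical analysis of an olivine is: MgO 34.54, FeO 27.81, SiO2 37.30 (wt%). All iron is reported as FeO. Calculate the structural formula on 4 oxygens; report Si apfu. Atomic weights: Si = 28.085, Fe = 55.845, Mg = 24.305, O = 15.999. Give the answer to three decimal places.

0.999 Si apfu

MgO: 34.54/40.304 = 0.85699 mol → 0.85699 mol Mg, 0.85699 mol O.
FeO: 27.81/71.844 = 0.38709 mol → 0.38709 mol Fe, 0.38709 mol O.
SiO2: 37.30/60.083 = 0.62081 mol → 0.62081 mol Si, 1.24162 mol O.
Total oxygen = 2.48570 mol. Normalization factor = 4/2.48570 = 1.60920.
Si per 4 O = 0.62081 × 1.60920 = 0.999.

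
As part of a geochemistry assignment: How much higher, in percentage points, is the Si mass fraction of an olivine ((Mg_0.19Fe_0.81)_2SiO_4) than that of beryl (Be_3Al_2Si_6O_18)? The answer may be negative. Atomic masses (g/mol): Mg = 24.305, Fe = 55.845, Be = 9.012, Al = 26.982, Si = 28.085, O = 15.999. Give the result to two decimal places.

First mineral: 28.085 g Si in 191.786 g formula = 14.64 wt% Si.
Second mineral: 168.510 g Si in 537.492 g formula = 31.35 wt% Si.
14.64% − 31.35% gives a difference of -16.71 percentage points.

-16.71 percentage points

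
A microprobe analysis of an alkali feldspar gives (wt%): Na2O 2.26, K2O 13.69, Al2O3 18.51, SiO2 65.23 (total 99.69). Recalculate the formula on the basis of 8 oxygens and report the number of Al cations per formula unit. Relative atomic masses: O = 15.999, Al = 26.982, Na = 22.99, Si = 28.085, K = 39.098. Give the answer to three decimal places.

2.26 wt% Na2O ÷ 61.979 g/mol = 0.03646 mol, giving 0.07292 Na and 0.03646 O.
13.69 wt% K2O ÷ 94.195 g/mol = 0.14534 mol, giving 0.29068 K and 0.14534 O.
18.51 wt% Al2O3 ÷ 101.961 g/mol = 0.18154 mol, giving 0.36308 Al and 0.54462 O.
65.23 wt% SiO2 ÷ 60.083 g/mol = 1.08566 mol, giving 1.08566 Si and 2.17132 O.
Oxygen sums to 2.89774; scaling by 8/2.89774 = 2.76077 puts the formula on 8 O.
Al: 0.36308 × 2.76077 = 1.002 atoms per formula unit.

1.002 Al apfu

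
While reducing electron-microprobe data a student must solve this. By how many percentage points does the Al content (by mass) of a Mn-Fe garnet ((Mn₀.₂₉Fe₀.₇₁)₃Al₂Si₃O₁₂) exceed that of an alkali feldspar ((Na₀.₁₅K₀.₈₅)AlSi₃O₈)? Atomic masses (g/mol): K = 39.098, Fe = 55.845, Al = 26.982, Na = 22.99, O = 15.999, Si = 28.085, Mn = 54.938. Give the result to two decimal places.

First mineral: 53.964 g Al in 496.953 g formula = 10.86 wt% Al.
Second mineral: 26.982 g Al in 275.911 g formula = 9.78 wt% Al.
10.86% − 9.78% gives a difference of 1.08 percentage points.

1.08 percentage points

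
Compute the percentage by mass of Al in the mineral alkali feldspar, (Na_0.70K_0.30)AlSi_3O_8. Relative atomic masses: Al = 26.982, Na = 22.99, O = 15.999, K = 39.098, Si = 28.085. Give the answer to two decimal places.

Molar mass of (Na_0.70K_0.30)AlSi_3O_8: 0.70*22.99 + 0.30*39.098 + 1*26.982 + 3*28.085 + 8*15.999 = 267.051 g/mol.
Mass of Al per formula unit: 1 × 26.982 = 26.982 g.
Weight fraction Al = 26.982 / 267.051 = 0.1010.

10.10 weight percent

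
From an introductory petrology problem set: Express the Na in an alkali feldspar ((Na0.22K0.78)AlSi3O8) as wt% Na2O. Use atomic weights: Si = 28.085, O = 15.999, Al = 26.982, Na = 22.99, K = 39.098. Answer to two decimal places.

2.48 wt%

Formula mass = 274.783 g/mol.
0.22 Na → 0.1100 mol Na2O per formula unit; M(Na2O) = 61.979, so Na2O mass = 6.818 g.
6.818/274.783 × 100 = 2.48 wt%.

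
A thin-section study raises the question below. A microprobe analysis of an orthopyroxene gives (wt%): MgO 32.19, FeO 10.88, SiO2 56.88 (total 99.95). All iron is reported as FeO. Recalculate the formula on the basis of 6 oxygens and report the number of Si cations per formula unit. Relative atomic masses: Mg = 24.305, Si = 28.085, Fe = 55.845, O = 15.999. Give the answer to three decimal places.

1.998 Si apfu

32.19 wt% MgO ÷ 40.304 g/mol = 0.79868 mol, giving 0.79868 Mg and 0.79868 O.
10.88 wt% FeO ÷ 71.844 g/mol = 0.15144 mol, giving 0.15144 Fe and 0.15144 O.
56.88 wt% SiO2 ÷ 60.083 g/mol = 0.94669 mol, giving 0.94669 Si and 1.89338 O.
Oxygen sums to 2.84350; scaling by 6/2.84350 = 2.11008 puts the formula on 6 O.
Si: 0.94669 × 2.11008 = 1.998 atoms per formula unit.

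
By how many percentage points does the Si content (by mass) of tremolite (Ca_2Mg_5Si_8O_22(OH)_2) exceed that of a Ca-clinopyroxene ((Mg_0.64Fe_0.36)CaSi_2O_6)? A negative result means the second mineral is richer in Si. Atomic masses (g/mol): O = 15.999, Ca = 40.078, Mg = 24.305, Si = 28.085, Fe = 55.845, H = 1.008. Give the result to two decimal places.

First mineral: 224.680 g Si in 812.353 g formula = 27.66 wt% Si.
Second mineral: 56.170 g Si in 227.901 g formula = 24.65 wt% Si.
27.66% − 24.65% gives a difference of 3.01 percentage points.

3.01 percentage points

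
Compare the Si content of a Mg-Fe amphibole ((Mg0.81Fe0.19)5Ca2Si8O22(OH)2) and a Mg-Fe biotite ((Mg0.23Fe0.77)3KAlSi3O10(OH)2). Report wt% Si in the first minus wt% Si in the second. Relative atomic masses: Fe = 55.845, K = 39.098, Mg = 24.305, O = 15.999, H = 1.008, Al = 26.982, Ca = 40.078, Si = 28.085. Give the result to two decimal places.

9.48 percentage points

First mineral: 224.680 g Si in 842.316 g formula = 26.67 wt% Si.
Second mineral: 84.255 g Si in 490.111 g formula = 17.19 wt% Si.
26.67% − 17.19% gives a difference of 9.48 percentage points.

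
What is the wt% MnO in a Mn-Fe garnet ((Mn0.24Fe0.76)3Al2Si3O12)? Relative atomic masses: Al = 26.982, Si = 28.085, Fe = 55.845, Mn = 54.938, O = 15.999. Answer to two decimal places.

Formula mass = 497.089 g/mol.
0.72 Mn → 0.7200 mol MnO per formula unit; M(MnO) = 70.937, so MnO mass = 51.075 g.
51.075/497.089 × 100 = 10.27 wt%.

10.27 wt%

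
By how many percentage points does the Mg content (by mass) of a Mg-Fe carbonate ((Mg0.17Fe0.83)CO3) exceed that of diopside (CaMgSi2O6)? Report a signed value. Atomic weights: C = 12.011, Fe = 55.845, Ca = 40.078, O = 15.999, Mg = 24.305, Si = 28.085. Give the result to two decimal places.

-7.48 percentage points

First mineral: 4.132 g Mg in 110.491 g formula = 3.74 wt% Mg.
Second mineral: 24.305 g Mg in 216.547 g formula = 11.22 wt% Mg.
3.74% − 11.22% gives a difference of -7.48 percentage points.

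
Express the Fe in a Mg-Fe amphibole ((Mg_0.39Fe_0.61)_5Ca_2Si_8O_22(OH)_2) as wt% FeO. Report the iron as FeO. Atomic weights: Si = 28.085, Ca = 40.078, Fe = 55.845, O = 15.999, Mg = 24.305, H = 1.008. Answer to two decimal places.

M((Mg_0.39Fe_0.61)_5Ca_2Si_8O_22(OH)_2) = 908.550 g/mol; M(FeO) = 71.844 g/mol.
Moles FeO per formula unit = 3.05 Fe ÷ 1 = 3.0500.
FeO fraction = (3.0500 × 71.844) / 908.550 = 219.124/908.550 = 0.2412.

24.12 wt%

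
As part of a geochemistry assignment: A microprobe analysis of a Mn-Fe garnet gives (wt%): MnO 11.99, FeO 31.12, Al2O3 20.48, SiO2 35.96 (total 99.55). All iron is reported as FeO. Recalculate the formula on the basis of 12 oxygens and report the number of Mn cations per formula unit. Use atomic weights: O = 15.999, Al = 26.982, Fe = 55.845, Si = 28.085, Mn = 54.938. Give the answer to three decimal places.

0.844 Mn apfu

MnO: 11.99/70.937 = 0.16902 mol → 0.16902 mol Mn, 0.16902 mol O.
FeO: 31.12/71.844 = 0.43316 mol → 0.43316 mol Fe, 0.43316 mol O.
Al2O3: 20.48/101.961 = 0.20086 mol → 0.40172 mol Al, 0.60258 mol O.
SiO2: 35.96/60.083 = 0.59851 mol → 0.59851 mol Si, 1.19702 mol O.
Total oxygen = 2.40178 mol. Normalization factor = 12/2.40178 = 4.99629.
Mn per 12 O = 0.16902 × 4.99629 = 0.844.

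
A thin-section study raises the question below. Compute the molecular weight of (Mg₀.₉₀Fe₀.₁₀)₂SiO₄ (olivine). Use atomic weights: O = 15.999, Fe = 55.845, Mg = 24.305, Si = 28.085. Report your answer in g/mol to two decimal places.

The formula mass is the sum 1.80×24.305 + 0.20×55.845 + 1×28.085 + 4×15.999.

147.00 g/mol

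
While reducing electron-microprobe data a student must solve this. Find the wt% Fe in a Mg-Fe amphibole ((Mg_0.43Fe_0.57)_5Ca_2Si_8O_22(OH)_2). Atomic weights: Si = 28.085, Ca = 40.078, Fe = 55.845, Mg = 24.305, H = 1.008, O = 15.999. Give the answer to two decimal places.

17.64 wt%

M((Mg_0.43Fe_0.57)_5Ca_2Si_8O_22(OH)_2) = 902.242 g/mol.
Fe contributes 2.85 × 55.845 = 159.158 g per mole.
159.158/902.242 = 0.1764 → 17.64%.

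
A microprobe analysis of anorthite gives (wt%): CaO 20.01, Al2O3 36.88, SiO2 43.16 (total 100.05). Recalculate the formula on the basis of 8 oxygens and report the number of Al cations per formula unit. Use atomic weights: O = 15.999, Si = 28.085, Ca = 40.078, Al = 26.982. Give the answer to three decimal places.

2.010 Al apfu

CaO: 20.01/56.077 = 0.35683 mol → 0.35683 mol Ca, 0.35683 mol O.
Al2O3: 36.88/101.961 = 0.36171 mol → 0.72342 mol Al, 1.08513 mol O.
SiO2: 43.16/60.083 = 0.71834 mol → 0.71834 mol Si, 1.43668 mol O.
Total oxygen = 2.87864 mol. Normalization factor = 8/2.87864 = 2.77909.
Al per 8 O = 0.72342 × 2.77909 = 2.010.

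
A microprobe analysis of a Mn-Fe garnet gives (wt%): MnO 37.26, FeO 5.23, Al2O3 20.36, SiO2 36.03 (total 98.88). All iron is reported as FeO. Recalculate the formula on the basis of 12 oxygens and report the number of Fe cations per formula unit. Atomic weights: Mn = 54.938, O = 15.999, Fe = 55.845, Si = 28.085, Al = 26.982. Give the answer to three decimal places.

0.365 Fe apfu

MnO: 37.26/70.937 = 0.52525 mol → 0.52525 mol Mn, 0.52525 mol O.
FeO: 5.23/71.844 = 0.07280 mol → 0.07280 mol Fe, 0.07280 mol O.
Al2O3: 20.36/101.961 = 0.19968 mol → 0.39936 mol Al, 0.59904 mol O.
SiO2: 36.03/60.083 = 0.59967 mol → 0.59967 mol Si, 1.19934 mol O.
Total oxygen = 2.39643 mol. Normalization factor = 12/2.39643 = 5.00745.
Fe per 12 O = 0.07280 × 5.00745 = 0.365.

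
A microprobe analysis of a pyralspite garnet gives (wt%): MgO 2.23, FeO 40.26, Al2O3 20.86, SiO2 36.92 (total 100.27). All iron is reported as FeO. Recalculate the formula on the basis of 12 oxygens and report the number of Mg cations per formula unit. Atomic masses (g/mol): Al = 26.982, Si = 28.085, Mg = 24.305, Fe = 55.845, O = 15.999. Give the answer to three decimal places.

0.270 Mg apfu

MgO: 2.23/40.304 = 0.05533 mol → 0.05533 mol Mg, 0.05533 mol O.
FeO: 40.26/71.844 = 0.56038 mol → 0.56038 mol Fe, 0.56038 mol O.
Al2O3: 20.86/101.961 = 0.20459 mol → 0.40918 mol Al, 0.61377 mol O.
SiO2: 36.92/60.083 = 0.61448 mol → 0.61448 mol Si, 1.22896 mol O.
Total oxygen = 2.45844 mol. Normalization factor = 12/2.45844 = 4.88114.
Mg per 12 O = 0.05533 × 4.88114 = 0.270.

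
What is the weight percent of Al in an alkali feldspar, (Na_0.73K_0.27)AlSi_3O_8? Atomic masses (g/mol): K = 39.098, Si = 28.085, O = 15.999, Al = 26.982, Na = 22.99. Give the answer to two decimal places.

M((Na_0.73K_0.27)AlSi_3O_8) = 266.568 g/mol.
Al contributes 1 × 26.982 = 26.982 g per mole.
26.982/266.568 = 0.1012 → 10.12%.

10.12 mass %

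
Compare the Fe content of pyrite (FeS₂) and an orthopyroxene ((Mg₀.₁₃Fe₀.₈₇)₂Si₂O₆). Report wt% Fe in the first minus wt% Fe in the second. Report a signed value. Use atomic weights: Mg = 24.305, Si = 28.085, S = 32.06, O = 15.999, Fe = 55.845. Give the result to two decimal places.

M(FeS₂) = 119.965 g/mol, so wt% Fe = 55.845/119.965 × 100 = 46.55%.
M((Mg₀.₁₃Fe₀.₈₇)₂Si₂O₆) = 255.654 g/mol, so wt% Fe = 97.170/255.654 × 100 = 38.01%.
46.55 − 38.01 = 8.54 pp.

8.54 percentage points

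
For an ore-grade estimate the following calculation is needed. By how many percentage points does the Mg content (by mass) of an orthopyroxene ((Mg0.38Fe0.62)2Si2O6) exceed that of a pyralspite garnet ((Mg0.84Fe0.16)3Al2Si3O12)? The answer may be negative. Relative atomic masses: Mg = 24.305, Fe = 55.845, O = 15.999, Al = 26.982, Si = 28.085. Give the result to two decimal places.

M((Mg0.38Fe0.62)2Si2O6) = 239.884 g/mol, so wt% Mg = 18.472/239.884 × 100 = 7.70%.
M((Mg0.84Fe0.16)3Al2Si3O12) = 418.261 g/mol, so wt% Mg = 61.249/418.261 × 100 = 14.64%.
7.70 − 14.64 = -6.94 pp.

-6.94 percentage points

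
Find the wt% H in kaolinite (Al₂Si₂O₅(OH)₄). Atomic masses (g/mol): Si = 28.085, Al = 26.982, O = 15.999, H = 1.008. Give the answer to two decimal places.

1.56 wt%

Formula mass = 2·26.982 + 2·28.085 + 9·15.999 + 4·1.008 = 258.157 g/mol, of which 4.032 g is H.
So H makes up 4.032/258.157 = 0.0156 of the mass, i.e. 1.56%.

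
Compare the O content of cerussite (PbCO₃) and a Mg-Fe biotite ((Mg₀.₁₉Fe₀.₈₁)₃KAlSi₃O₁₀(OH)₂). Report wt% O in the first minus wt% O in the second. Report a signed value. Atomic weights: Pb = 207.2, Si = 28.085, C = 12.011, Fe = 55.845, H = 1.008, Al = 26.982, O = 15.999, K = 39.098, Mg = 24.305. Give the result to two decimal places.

M(PbCO₃) = 267.208 g/mol, so wt% O = 47.997/267.208 × 100 = 17.96%.
M((Mg₀.₁₉Fe₀.₈₁)₃KAlSi₃O₁₀(OH)₂) = 493.896 g/mol, so wt% O = 191.988/493.896 × 100 = 38.87%.
17.96 − 38.87 = -20.91 pp.

-20.91 percentage points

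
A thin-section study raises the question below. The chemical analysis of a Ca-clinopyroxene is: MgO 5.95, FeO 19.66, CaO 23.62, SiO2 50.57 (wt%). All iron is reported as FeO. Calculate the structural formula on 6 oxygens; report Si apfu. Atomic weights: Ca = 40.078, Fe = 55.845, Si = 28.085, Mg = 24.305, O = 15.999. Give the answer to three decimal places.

1.999 Si apfu

5.95 wt% MgO ÷ 40.304 g/mol = 0.14763 mol, giving 0.14763 Mg and 0.14763 O.
19.66 wt% FeO ÷ 71.844 g/mol = 0.27365 mol, giving 0.27365 Fe and 0.27365 O.
23.62 wt% CaO ÷ 56.077 g/mol = 0.42121 mol, giving 0.42121 Ca and 0.42121 O.
50.57 wt% SiO2 ÷ 60.083 g/mol = 0.84167 mol, giving 0.84167 Si and 1.68334 O.
Oxygen sums to 2.52583; scaling by 6/2.52583 = 2.37546 puts the formula on 6 O.
Si: 0.84167 × 2.37546 = 1.999 atoms per formula unit.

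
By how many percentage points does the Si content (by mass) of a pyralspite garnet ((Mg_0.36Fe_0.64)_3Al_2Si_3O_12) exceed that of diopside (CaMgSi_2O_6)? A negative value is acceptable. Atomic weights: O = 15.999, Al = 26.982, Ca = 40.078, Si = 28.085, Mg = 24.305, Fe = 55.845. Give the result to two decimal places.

Si in (Mg_0.36Fe_0.64)_3Al_2Si_3O_12: molar mass 463.679 g/mol; 3×28.085 = 84.255 g → 18.17 wt%.
Si in CaMgSi_2O_6: molar mass 216.547 g/mol; 2×28.085 = 56.170 g → 25.94 wt%.
Difference = 18.17 − 25.94 = -7.77 percentage points.

-7.77 percentage points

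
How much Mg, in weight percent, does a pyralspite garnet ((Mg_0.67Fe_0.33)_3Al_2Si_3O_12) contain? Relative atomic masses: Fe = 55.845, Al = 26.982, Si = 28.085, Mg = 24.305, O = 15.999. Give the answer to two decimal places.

M((Mg_0.67Fe_0.33)_3Al_2Si_3O_12) = 434.347 g/mol.
Mg contributes 2.01 × 24.305 = 48.853 g per mole.
48.853/434.347 = 0.1125 → 11.25%.

11.25 weight percent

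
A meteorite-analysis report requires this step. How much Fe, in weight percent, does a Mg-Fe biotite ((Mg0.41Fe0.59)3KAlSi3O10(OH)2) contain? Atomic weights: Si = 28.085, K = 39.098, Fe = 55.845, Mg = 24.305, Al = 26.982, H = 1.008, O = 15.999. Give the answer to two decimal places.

20.89 weight percent

Formula mass = 1.23·24.305 + 1.77·55.845 + 1·39.098 + 1·26.982 + 3·28.085 + 12·15.999 + 2·1.008 = 473.080 g/mol, of which 98.846 g is Fe.
So Fe makes up 98.846/473.080 = 0.2089 of the mass, i.e. 20.89%.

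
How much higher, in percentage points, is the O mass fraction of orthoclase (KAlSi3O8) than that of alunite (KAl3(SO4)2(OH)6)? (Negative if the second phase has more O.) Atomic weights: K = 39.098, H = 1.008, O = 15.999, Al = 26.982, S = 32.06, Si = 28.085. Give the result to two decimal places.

O in KAlSi3O8: molar mass 278.327 g/mol; 8×15.999 = 127.992 g → 45.99 wt%.
O in KAl3(SO4)2(OH)6: molar mass 414.198 g/mol; 14×15.999 = 223.986 g → 54.08 wt%.
Difference = 45.99 − 54.08 = -8.09 percentage points.

-8.09 percentage points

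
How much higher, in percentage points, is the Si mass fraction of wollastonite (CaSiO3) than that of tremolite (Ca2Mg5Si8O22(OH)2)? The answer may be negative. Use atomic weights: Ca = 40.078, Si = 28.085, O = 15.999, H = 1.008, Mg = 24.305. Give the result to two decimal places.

First mineral: 28.085 g Si in 116.160 g formula = 24.18 wt% Si.
Second mineral: 224.680 g Si in 812.353 g formula = 27.66 wt% Si.
24.18% − 27.66% gives a difference of -3.48 percentage points.

-3.48 percentage points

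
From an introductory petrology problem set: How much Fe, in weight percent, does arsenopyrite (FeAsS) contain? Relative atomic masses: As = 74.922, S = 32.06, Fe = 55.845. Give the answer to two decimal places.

M(FeAsS) = 162.827 g/mol.
Fe contributes 1 × 55.845 = 55.845 g per mole.
55.845/162.827 = 0.3430 → 34.30%.

34.30 weight percent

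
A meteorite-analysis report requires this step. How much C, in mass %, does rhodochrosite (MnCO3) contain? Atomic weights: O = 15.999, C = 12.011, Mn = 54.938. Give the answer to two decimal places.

Formula mass = 1*54.938 + 1*12.011 + 3*15.999 = 114.946 g/mol, of which 12.011 g is C.
So C makes up 12.011/114.946 = 0.1045 of the mass, i.e. 10.45%.

10.45 mass %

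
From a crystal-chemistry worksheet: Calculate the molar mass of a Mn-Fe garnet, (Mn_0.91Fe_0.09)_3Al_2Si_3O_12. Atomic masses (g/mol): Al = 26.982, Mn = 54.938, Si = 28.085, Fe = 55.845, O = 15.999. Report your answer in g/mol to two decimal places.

M = 2.73(54.938) + 0.27(55.845) + 2(26.982) + 3(28.085) + 12(15.999)

495.27 g/mol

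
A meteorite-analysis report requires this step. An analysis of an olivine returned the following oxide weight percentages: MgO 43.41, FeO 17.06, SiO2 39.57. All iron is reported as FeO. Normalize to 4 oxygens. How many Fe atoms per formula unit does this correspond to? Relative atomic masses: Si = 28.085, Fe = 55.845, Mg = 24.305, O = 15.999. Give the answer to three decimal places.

0.361 Fe apfu

MgO (M=40.304): mol = 1.07706; Mg = 1.07706, O = 1.07706.
FeO (M=71.844): mol = 0.23746; Fe = 0.23746, O = 0.23746.
SiO2 (M=60.083): mol = 0.65859; Si = 0.65859, O = 1.31718.
ΣO = 2.63170; factor = 4/ΣO = 1.51993.
Fe apfu = 0.23746 × 1.51993 = 0.361.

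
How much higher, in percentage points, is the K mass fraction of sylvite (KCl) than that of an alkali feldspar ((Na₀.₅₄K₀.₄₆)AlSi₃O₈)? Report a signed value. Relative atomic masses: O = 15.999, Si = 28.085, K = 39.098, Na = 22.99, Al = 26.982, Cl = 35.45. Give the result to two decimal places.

45.78 percentage points

K in KCl: molar mass 74.548 g/mol; 1×39.098 = 39.098 g → 52.45 wt%.
K in (Na₀.₅₄K₀.₄₆)AlSi₃O₈: molar mass 269.629 g/mol; 0.46×39.098 = 17.985 g → 6.67 wt%.
Difference = 52.45 − 6.67 = 45.78 percentage points.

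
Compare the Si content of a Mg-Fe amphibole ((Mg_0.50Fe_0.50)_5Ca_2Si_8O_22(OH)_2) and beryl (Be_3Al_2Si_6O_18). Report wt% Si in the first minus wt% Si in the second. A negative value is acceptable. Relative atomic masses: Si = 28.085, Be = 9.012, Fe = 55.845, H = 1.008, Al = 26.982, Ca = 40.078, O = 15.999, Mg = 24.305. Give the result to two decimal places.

Si in (Mg_0.50Fe_0.50)_5Ca_2Si_8O_22(OH)_2: molar mass 891.203 g/mol; 8×28.085 = 224.680 g → 25.21 wt%.
Si in Be_3Al_2Si_6O_18: molar mass 537.492 g/mol; 6×28.085 = 168.510 g → 31.35 wt%.
Difference = 25.21 − 31.35 = -6.14 percentage points.

-6.14 percentage points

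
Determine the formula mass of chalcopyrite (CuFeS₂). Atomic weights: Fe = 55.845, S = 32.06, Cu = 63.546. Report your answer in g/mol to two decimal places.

M = 1·63.546 + 1·55.845 + 2·32.06

183.51 g/mol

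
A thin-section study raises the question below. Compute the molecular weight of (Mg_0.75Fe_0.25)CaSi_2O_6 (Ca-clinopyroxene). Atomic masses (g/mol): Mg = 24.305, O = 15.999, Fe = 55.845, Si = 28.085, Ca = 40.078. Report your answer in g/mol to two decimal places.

M = 0.75·24.305 + 0.25·55.845 + 1·40.078 + 2·28.085 + 6·15.999

224.43 g/mol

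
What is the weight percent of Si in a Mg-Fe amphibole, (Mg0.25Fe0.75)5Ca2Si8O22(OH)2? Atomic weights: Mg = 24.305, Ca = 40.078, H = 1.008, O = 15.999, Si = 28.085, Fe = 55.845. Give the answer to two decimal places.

24.14 weight percent

Formula mass = 1.25*24.305 + 3.75*55.845 + 2*40.078 + 8*28.085 + 24*15.999 + 2*1.008 = 930.628 g/mol, of which 224.680 g is Si.
So Si makes up 224.680/930.628 = 0.2414 of the mass, i.e. 24.14%.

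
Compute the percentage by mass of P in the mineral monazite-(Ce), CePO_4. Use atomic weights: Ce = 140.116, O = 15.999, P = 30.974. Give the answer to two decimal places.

M(CePO_4) = 235.086 g/mol.
P contributes 1 × 30.974 = 30.974 g per mole.
30.974/235.086 = 0.1318 → 13.18%.

13.18 mass %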